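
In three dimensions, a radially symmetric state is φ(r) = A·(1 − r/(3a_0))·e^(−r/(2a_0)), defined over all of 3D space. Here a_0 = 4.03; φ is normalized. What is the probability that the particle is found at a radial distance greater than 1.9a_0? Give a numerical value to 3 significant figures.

P ≈ 0.687

P = ∫ |φ|² 4πr² dr over r > 1.9a_0.
Normalization gives A² = 1/(8·π·a_0^3/3).
Let u = r/a_0; then A², 4π and the length scale all cancel, so P = ∫_{1.9}^{∞} u^2·(1 - u/3)^2·e^(-u) du ÷ ∫_{0}^{∞} u^2·(1 - u/3)^2·e^(-u) du.
An antiderivative of u^2·(1 - u/3)^2·e^(-u) is (-u^4 + 2·u^3 - 3·u^2 - 6·u - 6)·e^(-u)/9; evaluating from 1.9 to ∞ gives ≈ 0.45775, while the full integral is 2/3.
Taking the ratio yields P = 0.6866.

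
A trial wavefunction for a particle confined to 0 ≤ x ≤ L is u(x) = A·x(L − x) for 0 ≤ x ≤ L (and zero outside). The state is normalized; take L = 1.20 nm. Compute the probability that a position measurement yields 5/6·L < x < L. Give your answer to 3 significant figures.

P ≈ 0.0355

P = ∫_{5/6·L}^{L} |u(x)|² dx.
With A² fixed by ∫|u|² = 1, i.e. A² = (L^5/30)^(−1), substitute and integrate.
Substituting t = x/L, A² and the length scale cancel in the ratio: P = ∫_{5/6}^{1} t^2·(1 - t)^2 dt / ∫_{0}^{1} t^2·(1 - t)^2 dt.
With ∫ t^2·(1 - t)^2 dt = t^3·(6·t^2 - 15·t + 10)/30 + C, the region integral is ≈ 0.0011831 and the full one is 1/30.
This works out to P = 23/648.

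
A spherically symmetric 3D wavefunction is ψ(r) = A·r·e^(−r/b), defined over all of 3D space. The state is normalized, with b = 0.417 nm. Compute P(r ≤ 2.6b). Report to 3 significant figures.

With dV = 4πr²dr, the probability is ∫|ψ|² dV over r ≤ 2.6b.
The full normalization integral is A²·[3·π·b^5] = 1, fixing A².
In terms of u = r/b (A², 4π and the length scale all cancel between numerator and denominator), P = [∫_{0}^{2.6} u^4·e^(-2·u) du] / [∫_{0}^{∞} u^4·e^(-2·u) du].
An antiderivative of u^4·e^(-2·u) is -(u^4/2 + u^3 + 3·u^2/2 + 3·u/2 + 3/4)·e^(-2·u); evaluating from 0 to 2.6 gives ≈ 0.44540, while the full integral is 3/4.
This evaluates to P = 0.5939.

P ≈ 0.594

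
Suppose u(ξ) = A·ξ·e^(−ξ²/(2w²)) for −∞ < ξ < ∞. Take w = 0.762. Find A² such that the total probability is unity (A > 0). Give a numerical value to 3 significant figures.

A^2 ≈ 2.55

Normalization requires ∫|u|² dξ = 1, integrated from −∞ to ∞.
Differentiating ∫e^(−αξ²) dξ = √(π/α) under α to get the higher moments, ∫|u|² dξ = A²·(√(π)·w^3/2).
So A² = (√(π)·w^3/2)^(−1).
Substituting w = 0.762 gives A² = 2.550, so A = 1.597.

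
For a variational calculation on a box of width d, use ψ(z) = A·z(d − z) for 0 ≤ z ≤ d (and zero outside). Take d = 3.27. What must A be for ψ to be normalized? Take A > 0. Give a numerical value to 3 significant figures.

A ≈ 0.283

Normalization requires ∫|ψ|² dz = 1, integrated from 0 to d.
Expanding the polynomial and integrating term by term, ∫|ψ|² dz = A²·(d^5/30).
So A² = (d^5/30)^(−1).
Plugging in d = 3.27 yields A = 0.2833.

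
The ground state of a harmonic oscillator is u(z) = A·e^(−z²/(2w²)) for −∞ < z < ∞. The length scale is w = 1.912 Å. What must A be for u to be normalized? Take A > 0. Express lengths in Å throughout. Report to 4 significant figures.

Require ∫ |u|² dz = 1 over the whole domain.
∫|u|² dz = A²·(√(π)·w).
Hence A² = 1/[√(π)·w].
Plugging in w = 1.912 yields A = 0.54321.

A ≈ 0.5432 Å^(-1/2)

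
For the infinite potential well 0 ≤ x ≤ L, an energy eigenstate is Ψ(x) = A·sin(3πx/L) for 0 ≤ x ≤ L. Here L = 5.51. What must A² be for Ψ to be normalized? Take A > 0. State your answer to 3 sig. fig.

A^2 ≈ 0.363

We need A² ∫|f|² dx = 1, taking the integral from 0 to L.
With ∫₀^L sin²(nπx/L) dx = L/2, ∫|Ψ|² dx = A²·(L/2).
Substituting L = 5.51 gives A² = 0.3630, so A = 0.6025.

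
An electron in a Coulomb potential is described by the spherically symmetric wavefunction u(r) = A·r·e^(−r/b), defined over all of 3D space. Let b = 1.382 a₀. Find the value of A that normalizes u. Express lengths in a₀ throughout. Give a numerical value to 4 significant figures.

Normalization requires ∫|u|² 4πr² dr = 1, integrated from 0 to ∞.
Recall ∫₀^∞ r^m e^(−r/β) dr = m!·β^(m+1), with u = A·r·e^(−r/b), the integral evaluates to A²·[3·π·b^5].
So A² = (3·π·b^5)^(−1).
Plugging in b = 1.382 yields A = 0.14508.

A ≈ 0.1451 a₀^(-5/2)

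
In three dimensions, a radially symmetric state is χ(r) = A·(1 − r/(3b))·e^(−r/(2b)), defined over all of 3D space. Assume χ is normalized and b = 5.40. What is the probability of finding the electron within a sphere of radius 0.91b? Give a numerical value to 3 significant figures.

Integrate the radial probability density 4πr²|χ|² over r ≤ 0.91b.
The full normalization integral is A²·[8·π·b^3/3] = 1, fixing A².
Substituting u = r/b, A², 4π and the length scale all cancel in the ratio: P = ∫_{0}^{0.91} u^2·(1 - u/3)^2·e^(-u) du / ∫_{0}^{∞} u^2·(1 - u/3)^2·e^(-u) du.
Using ∫ u^2·(1 - u/3)^2·e^(-u) du = (-u^4 + 2·u^3 - 3·u^2 - 6·u - 6)·e^(-u)/9, the numerator is ≈ 0.079746 and the denominator is 2/3.
This evaluates to P = 0.1196.

P ≈ 0.120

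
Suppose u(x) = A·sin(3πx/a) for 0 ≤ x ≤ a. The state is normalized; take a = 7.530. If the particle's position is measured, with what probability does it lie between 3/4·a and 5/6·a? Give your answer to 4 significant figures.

P ≈ 0.1364

P = ∫_{3/4·a}^{5/6·a} |u(x)|² dx.
The normalization integral ∫|u|²dx over the whole domain equals a/2·A², and A² cancels in the ratio.
Let t = x/a; then A² and the length scale cancel, so P = ∫_{3/4}^{5/6} sin(3·π·t)^2 dt ÷ ∫_{0}^{1} sin(3·π·t)^2 dt.
An antiderivative of sin(3·π·t)^2 is t/2 - sin(6·π·t)/(12·π); evaluating from 3/4 to 5/6 gives 1/(12·π) + 1/24, while the full integral is 1/2.
The result is P = (2 + π)/(12·π).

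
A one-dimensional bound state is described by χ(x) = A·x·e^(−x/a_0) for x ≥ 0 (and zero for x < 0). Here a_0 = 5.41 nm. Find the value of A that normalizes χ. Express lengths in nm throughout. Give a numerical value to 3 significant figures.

A ≈ 0.159 nm^(-3/2)

Require ∫ |χ|² dx = 1 over the whole domain.
Using ∫₀^∞ xⁿ e^(−αx) dx = n!/αⁿ⁺¹, the integral (without the A² prefactor) comes out to a_0^3/4.
Setting this equal to 1 gives A² = 1/(a_0^3/4).
With a_0 = 5.41: A² = 0.02526 and A = 0.1589.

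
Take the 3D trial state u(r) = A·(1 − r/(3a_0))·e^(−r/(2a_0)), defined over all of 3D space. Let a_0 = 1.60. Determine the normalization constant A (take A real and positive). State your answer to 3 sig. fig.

A ≈ 0.171

We need A² ∫|f|² 4πr² dr = 1, taking the integral from 0 to ∞.
With u = A·(1 − r/(3a_0))·e^(−r/(2a_0)), the integral evaluates to A²·[8·π·a_0^3/3].
Hence A² = 1/[8·π·a_0^3/3].
Plugging in a_0 = 1.60 yields A = 0.1707.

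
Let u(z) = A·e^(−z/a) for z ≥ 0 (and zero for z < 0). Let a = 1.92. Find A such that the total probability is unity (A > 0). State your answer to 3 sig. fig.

A ≈ 1.02

We need A² ∫|f|² dz = 1, taking the integral from 0 to ∞.
Using ∫₀^∞ zⁿ e^(−αz) dz = n!/αⁿ⁺¹, with u = A·e^(−z/a), the integral evaluates to A²·[a/2].
Plugging in a = 1.92 yields A = 1.021.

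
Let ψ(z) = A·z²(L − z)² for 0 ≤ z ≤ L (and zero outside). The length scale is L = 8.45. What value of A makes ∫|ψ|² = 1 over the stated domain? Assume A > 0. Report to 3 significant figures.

A ≈ 0.00169

Normalization requires ∫|ψ|² dz = 1, integrated from 0 to L.
With ψ = A·z²(L − z)², the integral evaluates to A²·[L^9/630].
Hence A² = 1/[L^9/630].
Substituting L = 8.45 gives A² = 0.000002868, so A = 0.001694.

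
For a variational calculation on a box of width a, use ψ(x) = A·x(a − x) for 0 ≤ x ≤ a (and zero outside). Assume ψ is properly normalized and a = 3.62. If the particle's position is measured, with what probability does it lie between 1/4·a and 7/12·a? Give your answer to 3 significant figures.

P ≈ 0.550

P = ∫_{1/4·a}^{7/12·a} |ψ(x)|² dx.
With A² fixed by ∫|ψ|² = 1, i.e. A² = (a^5/30)^(−1), substitute and integrate.
In terms of u = x/a (A² and the length scale cancel between numerator and denominator), P = [∫_{1/4}^{7/12} u^2·(1 - u)^2 du] / [∫_{0}^{1} u^2·(1 - u)^2 du].
An antiderivative of u^2·(1 - u)^2 is u^3·(6·u^2 - 15·u + 10)/30; evaluating from 1/4 to 7/12 gives ≈ 0.018329, while the full integral is 1/30.
Evaluating gives P = 0.5499.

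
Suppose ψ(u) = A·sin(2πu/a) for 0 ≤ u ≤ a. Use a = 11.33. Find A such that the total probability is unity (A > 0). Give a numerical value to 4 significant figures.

We need A² ∫|f|² du = 1, taking the integral from 0 to a.
With ∫₀^a sin²(nπu/a) du = a/2, carrying out the integral gives A² · a/2.
Plugging in a = 11.33 yields A = 0.42015.

A ≈ 0.4201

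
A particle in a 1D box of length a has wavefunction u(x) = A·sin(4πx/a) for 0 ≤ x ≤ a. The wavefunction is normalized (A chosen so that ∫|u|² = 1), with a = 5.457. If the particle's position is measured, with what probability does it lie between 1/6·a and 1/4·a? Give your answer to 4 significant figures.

|u|² is the probability density, so P = ∫_{1/6·a}^{1/4·a} |u|² dx.
Since A² = 1/(a/2), this is the region integral divided by the full normalization integral.
Let t = x/a; then A² and the length scale cancel, so P = ∫_{1/6}^{1/4} sin(4·π·t)^2 dt ÷ ∫_{0}^{1} sin(4·π·t)^2 dt.
With ∫ sin(4·π·t)^2 dt = t/2 - sin(4·π·t)·cos(4·π·t)/(8·π) + C, the region integral is -√(3)/(32·π) + 1/24 and the full one is 1/2.
This works out to P = (-√(3)/16 + π/12)/π.

P ≈ 0.04888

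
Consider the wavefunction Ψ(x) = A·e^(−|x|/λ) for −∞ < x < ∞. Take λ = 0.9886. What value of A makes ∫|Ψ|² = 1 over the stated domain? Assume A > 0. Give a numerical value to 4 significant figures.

A ≈ 1.006

We need A² ∫|f|² dx = 1, taking the integral from −∞ to ∞.
∫|Ψ|² dx = A²·(λ).
Setting this equal to 1 gives A² = 1/(λ).
Plugging in λ = 0.9886 yields A = 1.0057.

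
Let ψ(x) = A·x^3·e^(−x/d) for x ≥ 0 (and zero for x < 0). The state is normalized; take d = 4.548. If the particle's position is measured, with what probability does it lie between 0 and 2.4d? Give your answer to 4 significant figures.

P ≈ 0.2092

|ψ|² is the probability density, so P = ∫_{0}^{2.4d} |ψ|² dx.
Since A² = 1/(45·d^7/8), this is the region integral divided by the full normalization integral.
Substituting u = x/d, A² and the length scale cancel in the ratio: P = ∫_{0}^{2.4} u^6·e^(-2·u) du / ∫_{0}^{∞} u^6·e^(-2·u) du.
An antiderivative of u^6·e^(-2·u) is -(4·u^6 + 12·u^5 + 30·u^4 + 60·u^3 + 90·u^2 + 90·u + 45)·e^(-2·u)/8; evaluating from 0 to 2.4 gives ≈ 1.17672, while the full integral is 45/8.
This works out to P = 0.20920.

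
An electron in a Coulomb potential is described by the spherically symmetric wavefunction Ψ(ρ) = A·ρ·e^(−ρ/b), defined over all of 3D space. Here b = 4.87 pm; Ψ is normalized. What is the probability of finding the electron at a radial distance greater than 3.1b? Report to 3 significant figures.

P ≈ 0.259

P = ∫ |Ψ|² 4πρ² dρ over ρ > 3.1b.
A² is fixed by ∫₀^∞ 4πρ²|Ψ|² dρ = 1, i.e. A² = (3·π·b^5)^(−1).
Substituting u = ρ/b, A², 4π and the length scale all cancel in the ratio: P = ∫_{3.1}^{∞} u^4·e^(-2·u) du / ∫_{0}^{∞} u^4·e^(-2·u) du.
An antiderivative of u^4·e^(-2·u) is -(u^4/2 + u^3 + 3·u^2/2 + 3·u/2 + 3/4)·e^(-2·u); evaluating from 3.1 to ∞ gives ≈ 0.19438, while the full integral is 3/4.
This evaluates to P = 0.2592.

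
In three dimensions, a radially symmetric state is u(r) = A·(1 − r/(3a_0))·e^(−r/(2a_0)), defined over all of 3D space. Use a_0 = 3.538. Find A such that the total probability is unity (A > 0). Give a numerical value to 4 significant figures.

A ≈ 0.05192

Normalization requires ∫|u|² 4πr² dr = 1, integrated from 0 to ∞.
The angular integral contributes 4π, leaving ∫₀^∞ r²|u|² dr.
Using ∫₀^∞ rⁿ e^(−αr) dr = n!/αⁿ⁺¹, with u = A·(1 − r/(3a_0))·e^(−r/(2a_0)), the integral evaluates to A²·[8·π·a_0^3/3].
So A² = (8·π·a_0^3/3)^(−1).
Plugging in a_0 = 3.538 yields A = 0.051916.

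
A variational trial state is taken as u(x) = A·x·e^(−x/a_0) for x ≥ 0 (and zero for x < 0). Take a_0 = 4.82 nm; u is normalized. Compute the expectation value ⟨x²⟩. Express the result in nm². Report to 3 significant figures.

⟨x^2⟩ ≈ 69.7 nm^2

By definition ⟨x²⟩ = ∫ x^2 |u(x)|² dx.
Using ∫₀^∞ xⁿ e^(−αx) dx = n!/αⁿ⁺¹, evaluating both integrals, ⟨x²⟩ = 3·a_0^2.
Putting a_0 = 4.82 gives 69.70.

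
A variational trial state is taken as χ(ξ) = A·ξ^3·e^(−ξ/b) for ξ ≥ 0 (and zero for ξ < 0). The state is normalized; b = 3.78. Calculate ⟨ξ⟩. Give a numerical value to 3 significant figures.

⟨ξ⟩ ≈ 13.2

⟨ξ⟩ = ∫ ξ |χ|² dξ over the full domain.
Using ∫₀^∞ ξⁿ e^(−αξ) dξ = n!/αⁿ⁺¹, evaluating both integrals, ⟨ξ⟩ = 7·b/2.
With b = 3.78, ⟨ξ⟩ = 13.23.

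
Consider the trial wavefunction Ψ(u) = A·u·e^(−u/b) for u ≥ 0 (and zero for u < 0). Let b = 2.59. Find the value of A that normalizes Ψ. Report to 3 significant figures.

A ≈ 0.480

Normalization requires ∫|Ψ|² du = 1, integrated from 0 to ∞.
With ∫₀^∞ u^2 e^(−αu) du = 2!/α^3, the integral (without the A² prefactor) comes out to b^3/4.
So A² = (b^3/4)^(−1).
Plugging in b = 2.59 yields A = 0.4798.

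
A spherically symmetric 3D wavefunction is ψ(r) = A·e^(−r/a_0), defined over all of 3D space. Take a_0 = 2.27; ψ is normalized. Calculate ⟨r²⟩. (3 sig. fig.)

⟨r^2⟩ ≈ 15.5

⟨r²⟩ = ∫ r^2 |ψ|² 4πr² dr over the full domain.
Since the A² factors cancel between numerator and denominator, ⟨r²⟩ = 3·a_0^2.
Putting a_0 = 2.27 gives 15.46.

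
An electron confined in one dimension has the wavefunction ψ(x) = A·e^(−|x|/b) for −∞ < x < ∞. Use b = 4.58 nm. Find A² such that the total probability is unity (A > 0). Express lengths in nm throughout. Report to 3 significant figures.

Normalization requires ∫|ψ|² dx = 1, integrated from −∞ to ∞.
The integral (without the A² prefactor) comes out to b.
Hence A² = 1/[b].
Plugging in b = 4.58 yields A = 0.4673.

A^2 ≈ 0.218 nm^(-1)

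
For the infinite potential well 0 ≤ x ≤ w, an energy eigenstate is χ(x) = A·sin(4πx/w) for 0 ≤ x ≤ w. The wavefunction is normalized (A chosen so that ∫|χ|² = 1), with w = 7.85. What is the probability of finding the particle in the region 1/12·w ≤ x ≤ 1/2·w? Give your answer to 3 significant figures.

P ≈ 0.451

P = ∫_{1/12·w}^{1/2·w} |χ(x)|² dx.
The normalization integral ∫|χ|²dx over the whole domain equals w/2·A², and A² cancels in the ratio.
Substituting u = x/w, A² and the length scale cancel in the ratio: P = ∫_{1/12}^{1/2} sin(4·π·u)^2 du / ∫_{0}^{1} sin(4·π·u)^2 du.
An antiderivative of sin(4·π·u)^2 is u/2 - sin(4·π·u)·cos(4·π·u)/(8·π); evaluating from 1/12 to 1/2 gives √(3)/(32·π) + 5/24, while the full integral is 1/2.
Evaluating gives P = √(3)/(16·π) + 5/12.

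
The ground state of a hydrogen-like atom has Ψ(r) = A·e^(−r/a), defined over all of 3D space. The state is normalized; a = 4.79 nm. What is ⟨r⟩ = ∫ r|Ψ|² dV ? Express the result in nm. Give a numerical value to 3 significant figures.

⟨r⟩ ≈ 7.19 nm

⟨r⟩ = ∫ r |Ψ|² 4πr² dr over the full domain.
Recall ∫₀^∞ r^m e^(−r/β) dr = m!·β^(m+1), evaluating both integrals, ⟨r⟩ = 3·a/2.
With a = 4.79, ⟨r⟩ = 7.185.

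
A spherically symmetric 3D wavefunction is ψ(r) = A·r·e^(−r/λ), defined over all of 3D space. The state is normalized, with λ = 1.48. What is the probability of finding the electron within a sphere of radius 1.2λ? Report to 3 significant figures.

P ≈ 0.0959

P = ∫ |ψ|² 4πr² dr over r ≤ 1.2λ.
Normalization gives A² = 1/(3·π·λ^5).
Substituting u = r/λ, A², 4π and the length scale all cancel in the ratio: P = ∫_{0}^{1.2} u^4·e^(-2·u) du / ∫_{0}^{∞} u^4·e^(-2·u) du.
Using ∫ u^4·e^(-2·u) du = -(u^4/2 + u^3 + 3·u^2/2 + 3·u/2 + 3/4)·e^(-2·u), the numerator is ≈ 0.071901 and the denominator is 3/4.
Taking the ratio yields P = 0.09587.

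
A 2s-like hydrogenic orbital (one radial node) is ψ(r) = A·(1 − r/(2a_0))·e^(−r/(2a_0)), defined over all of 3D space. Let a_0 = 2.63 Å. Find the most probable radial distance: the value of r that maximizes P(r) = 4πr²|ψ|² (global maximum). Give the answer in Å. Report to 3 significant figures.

r ≈ 13.8 Å

Differentiate P(r) = 4πr²|ψ|² with respect to r and set to zero.
This gives r = a_0·(√(5) + 3).
With a_0 = 2.63, the most probable radial distance is 13.77 Å.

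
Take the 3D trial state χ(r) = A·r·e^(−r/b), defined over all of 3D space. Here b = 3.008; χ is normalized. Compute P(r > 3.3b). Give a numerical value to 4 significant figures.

P = ∫ |χ|² 4πr² dr over r > 3.3b.
Normalization gives A² = 1/(3·π·b^5).
Substituting u = r/b, A², 4π and the length scale all cancel in the ratio: P = ∫_{3.3}^{∞} u^4·e^(-2·u) du / ∫_{0}^{∞} u^4·e^(-2·u) du.
Using ∫ u^4·e^(-2·u) du = -(u^4/2 + u^3 + 3·u^2/2 + 3·u/2 + 3/4)·e^(-2·u), the numerator is ≈ 0.159528 and the denominator is 3/4.
This evaluates to P = 0.21270.

P ≈ 0.2127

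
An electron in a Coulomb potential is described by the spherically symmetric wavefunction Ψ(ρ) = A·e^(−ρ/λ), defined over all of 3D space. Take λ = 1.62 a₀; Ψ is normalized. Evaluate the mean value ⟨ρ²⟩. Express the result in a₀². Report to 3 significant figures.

By definition ⟨ρ²⟩ = ∫ ρ^2 |Ψ(ρ)|² 4πρ² dρ.
Recall ∫₀^∞ ρ^m e^(−ρ/β) dρ = m!·β^(m+1), the ratio of the moment integral to the normalization integral gives ⟨ρ²⟩ = 3·λ^2.
Putting λ = 1.62 gives 7.873.

⟨ρ^2⟩ ≈ 7.87 a₀^2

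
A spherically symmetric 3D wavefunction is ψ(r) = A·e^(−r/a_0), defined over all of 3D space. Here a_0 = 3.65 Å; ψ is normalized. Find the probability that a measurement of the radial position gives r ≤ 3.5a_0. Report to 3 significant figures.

With dV = 4πr²dr, the probability is ∫|ψ|² dV over r ≤ 3.5a_0.
A² is fixed by ∫₀^∞ 4πr²|ψ|² dr = 1, i.e. A² = (π·a_0^3)^(−1).
Substituting u = r/a_0, A², 4π and the length scale all cancel in the ratio: P = ∫_{0}^{3.5} u^2·e^(-2·u) du / ∫_{0}^{∞} u^2·e^(-2·u) du.
With ∫ u^2·e^(-2·u) du = -(2·u^2 + 2·u + 1)·e^(-2·u)/4 + C, the region integral is 1/4 - 65·e^(-7)/8 and the full one is 1/4.
The region integral divided by the full integral gives P = 0.9704.

P ≈ 0.970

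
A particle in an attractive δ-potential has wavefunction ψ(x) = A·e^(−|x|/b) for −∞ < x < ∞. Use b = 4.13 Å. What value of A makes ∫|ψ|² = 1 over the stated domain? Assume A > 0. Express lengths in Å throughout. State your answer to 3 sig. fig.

Normalization requires ∫|ψ|² dx = 1, integrated from −∞ to ∞.
Recall ∫₀^∞ x^m e^(−x/β) dx = m!·β^(m+1), the integral (without the A² prefactor) comes out to b.
So A² = (b)^(−1).
With b = 4.13: A² = 0.2421 and A = 0.4921.

A ≈ 0.492 Å^(-1/2)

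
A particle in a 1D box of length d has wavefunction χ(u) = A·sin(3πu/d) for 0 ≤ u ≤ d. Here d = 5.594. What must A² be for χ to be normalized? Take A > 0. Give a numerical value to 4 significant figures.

A^2 ≈ 0.3575

The normalization condition is ∫|χ|² du = 1 from 0 to d.
With χ = A·sin(3πu/d), the integral evaluates to A²·[d/2].
Hence A² = 1/[d/2].
With d = 5.594: A² = 0.35753 and A = 0.59793.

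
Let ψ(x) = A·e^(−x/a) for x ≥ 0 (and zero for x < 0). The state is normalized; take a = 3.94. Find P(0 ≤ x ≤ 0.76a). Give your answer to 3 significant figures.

The probability is P = ∫ |ψ|² dx over [0, 0.76a].
The normalization integral ∫|ψ|²dx over the whole domain equals a/2·A², and A² cancels in the ratio.
Substituting u = x/a, A² and the length scale cancel in the ratio: P = ∫_{0}^{0.76} e^(-2·u) du / ∫_{0}^{∞} e^(-2·u) du.
Using ∫ e^(-2·u) du = -e^(-2·u)/2, the numerator is 1/2 - e^(-38/25)/2 and the denominator is 1/2.
Taking the ratio, P = 0.7813.

P ≈ 0.781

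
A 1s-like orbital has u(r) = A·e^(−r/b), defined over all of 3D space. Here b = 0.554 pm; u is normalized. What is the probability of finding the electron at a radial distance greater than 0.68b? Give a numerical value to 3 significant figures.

P ≈ 0.843

Integrate the radial probability density 4πr²|u|² over r > 0.68b.
Normalization gives A² = 1/(π·b^3).
Substituting t = r/b, A², 4π and the length scale all cancel in the ratio: P = ∫_{0.68}^{∞} t^2·e^(-2·t) dt / ∫_{0}^{∞} t^2·e^(-2·t) dt.
An antiderivative of t^2·e^(-2·t) is -(2·t^2 + 2·t + 1)·e^(-2·t)/4; evaluating from 0.68 to ∞ gives 2053·e^(-34/25)/2500, while the full integral is 1/4.
Taking the ratio yields P = 0.8431.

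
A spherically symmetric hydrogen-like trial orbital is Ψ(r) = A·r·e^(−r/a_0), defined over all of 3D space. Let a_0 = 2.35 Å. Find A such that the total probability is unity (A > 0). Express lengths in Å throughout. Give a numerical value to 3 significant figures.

We need A² ∫|f|² 4πr² dr = 1, taking the integral from 0 to ∞.
The angular integral contributes 4π, leaving ∫₀^∞ r²|Ψ|² dr.
Recall ∫₀^∞ r^m e^(−r/β) dr = m!·β^(m+1), the integral (without the A² prefactor) comes out to 3·π·a_0^5.
Hence A² = 1/[3·π·a_0^5].
Plugging in a_0 = 2.35 yields A = 0.03848.

A ≈ 0.0385 Å^(-5/2)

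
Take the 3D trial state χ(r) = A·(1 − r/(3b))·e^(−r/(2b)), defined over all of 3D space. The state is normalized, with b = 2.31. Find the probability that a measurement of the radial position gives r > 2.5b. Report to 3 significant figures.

P ≈ 0.651

P = ∫ |χ|² 4πr² dr over r > 2.5b.
Normalization gives A² = 1/(8·π·b^3/3).
Substituting u = r/b, A², 4π and the length scale all cancel in the ratio: P = ∫_{2.5}^{∞} u^2·(1 - u/3)^2·e^(-u) du / ∫_{0}^{∞} u^2·(1 - u/3)^2·e^(-u) du.
Using ∫ u^2·(1 - u/3)^2·e^(-u) du = (-u^4 + 2·u^3 - 3·u^2 - 6·u - 6)·e^(-u)/9, the numerator is 761·e^(-5/2)/144 and the denominator is 2/3.
The region integral divided by the full integral gives P = 0.6507.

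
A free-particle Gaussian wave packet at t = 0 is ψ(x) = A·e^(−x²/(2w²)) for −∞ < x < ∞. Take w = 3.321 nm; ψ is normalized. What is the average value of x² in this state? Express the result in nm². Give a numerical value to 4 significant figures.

The expectation value is the |ψ|²-weighted average of x^2: ∫ x^2|ψ|² dx.
Since the A² factors cancel between numerator and denominator, ⟨x²⟩ = w^2/2.
Putting w = 3.321 gives 5.5145.

⟨x^2⟩ ≈ 5.515 nm^2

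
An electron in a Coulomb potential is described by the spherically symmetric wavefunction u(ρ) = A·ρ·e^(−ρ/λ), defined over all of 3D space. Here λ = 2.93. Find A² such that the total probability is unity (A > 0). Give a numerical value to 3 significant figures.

A^2 ≈ 0.000491

Require ∫ |u|² 4πρ² dρ = 1 over the whole domain.
Carrying out the integral gives A² · 3·π·λ^5.
Hence A² = 1/[3·π·λ^5].
Plugging in λ = 2.93 yields A = 0.02217.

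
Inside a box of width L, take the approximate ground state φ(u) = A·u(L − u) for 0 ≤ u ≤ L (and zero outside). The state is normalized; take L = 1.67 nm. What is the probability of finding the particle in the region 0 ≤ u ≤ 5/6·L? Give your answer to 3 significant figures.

P ≈ 0.965

|φ|² is the probability density, so P = ∫_{0}^{5/6·L} |φ|² du.
The normalization integral ∫|φ|²du over the whole domain equals L^5/30·A², and A² cancels in the ratio.
Substituting t = u/L, A² and the length scale cancel in the ratio: P = ∫_{0}^{5/6} t^2·(1 - t)^2 dt / ∫_{0}^{1} t^2·(1 - t)^2 dt.
Using ∫ t^2·(1 - t)^2 dt = t^3·(6·t^2 - 15·t + 10)/30, the numerator is 125/3888 and the denominator is 1/30.
Evaluating gives P = 625/648.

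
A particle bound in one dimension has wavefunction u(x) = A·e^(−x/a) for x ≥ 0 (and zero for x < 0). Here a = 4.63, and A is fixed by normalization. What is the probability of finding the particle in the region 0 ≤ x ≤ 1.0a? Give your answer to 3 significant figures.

P ≈ 0.865

The probability is P = ∫ |u|² dx over [0, 1.0a].
The normalization integral ∫|u|²dx over the whole domain equals a/2·A², and A² cancels in the ratio.
In terms of t = x/a (A² and the length scale cancel between numerator and denominator), P = [∫_{0}^{1.0} e^(-2·t) dt] / [∫_{0}^{∞} e^(-2·t) dt].
Using ∫ e^(-2·t) dt = -e^(-2·t)/2, the numerator is 1/2 - e^(-2)/2 and the denominator is 1/2.
Evaluating gives P = 0.8647.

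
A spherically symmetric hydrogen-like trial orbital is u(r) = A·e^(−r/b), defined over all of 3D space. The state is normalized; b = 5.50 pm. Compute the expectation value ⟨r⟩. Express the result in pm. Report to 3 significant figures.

The expectation value is the |u|²-weighted average of r: ∫ r|u|² 4πr² dr.
With ∫₀^∞ r^3 e^(−αr) dr = 3!/α^4, evaluating both integrals, ⟨r⟩ = 3·b/2.
With b = 5.50, ⟨r⟩ = 8.250.

⟨r⟩ ≈ 8.25 pm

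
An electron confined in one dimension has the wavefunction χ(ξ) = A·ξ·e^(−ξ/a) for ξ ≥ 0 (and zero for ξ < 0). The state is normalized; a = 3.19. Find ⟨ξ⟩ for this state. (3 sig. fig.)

⟨ξ⟩ ≈ 4.79

By definition ⟨ξ⟩ = ∫ ξ |χ(ξ)|² dξ.
Using ∫₀^∞ ξⁿ e^(−αξ) dξ = n!/αⁿ⁺¹, since the A² factors cancel between numerator and denominator, ⟨ξ⟩ = 3·a/2.
With a = 3.19, ⟨ξ⟩ = 4.785.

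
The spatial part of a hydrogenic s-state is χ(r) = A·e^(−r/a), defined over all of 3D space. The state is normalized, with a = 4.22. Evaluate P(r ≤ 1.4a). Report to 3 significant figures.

Integrate the radial probability density 4πr²|χ|² over r ≤ 1.4a.
Normalization gives A² = 1/(π·a^3).
Substituting u = r/a, A², 4π and the length scale all cancel in the ratio: P = ∫_{0}^{1.4} u^2·e^(-2·u) du / ∫_{0}^{∞} u^2·e^(-2·u) du.
With ∫ u^2·e^(-2·u) du = -(2·u^2 + 2·u + 1)·e^(-2·u)/4 + C, the region integral is 1/4 - 193·e^(-14/5)/100 and the full one is 1/4.
The region integral divided by the full integral gives P = 0.5305.

P ≈ 0.531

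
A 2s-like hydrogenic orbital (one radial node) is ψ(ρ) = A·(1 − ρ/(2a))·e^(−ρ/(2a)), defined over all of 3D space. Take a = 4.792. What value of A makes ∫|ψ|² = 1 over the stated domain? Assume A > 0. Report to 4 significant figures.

Require ∫ |ψ|² 4πρ² dρ = 1 over the whole domain.
(Spherical symmetry: dV = 4πρ² dρ.)
∫|ψ|² 4πρ² dρ = A²·(8·π·a^3).
So A² = (8·π·a^3)^(−1).
Plugging in a = 4.792 yields A = 0.019015.

A ≈ 0.01902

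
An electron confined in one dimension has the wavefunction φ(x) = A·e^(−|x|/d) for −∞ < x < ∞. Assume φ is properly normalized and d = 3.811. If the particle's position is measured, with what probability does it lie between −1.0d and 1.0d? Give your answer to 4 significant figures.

P ≈ 0.8647

P = ∫_{−1.0d}^{1.0d} |φ(x)|² dx.
The normalization integral ∫|φ|²dx over the whole domain equals d·A², and A² cancels in the ratio.
Both integrals are even about x = 0, so only the x ≥ 0 halves are needed (the factors of 2 cancel). Let u = x/d; then A² and the length scale cancel, so P = ∫_{0}^{1.0} e^(-2·u) du ÷ ∫_{0}^{∞} e^(-2·u) du.
Using ∫ e^(-2·u) du = -e^(-2·u)/2, the numerator is 1/2 - e^(-2)/2 and the denominator is 1/2.
This works out to P = 0.86466.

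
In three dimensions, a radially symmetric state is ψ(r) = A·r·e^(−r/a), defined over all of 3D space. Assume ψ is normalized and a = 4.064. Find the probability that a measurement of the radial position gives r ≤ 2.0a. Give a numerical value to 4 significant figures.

With dV = 4πr²dr, the probability is ∫|ψ|² dV over r ≤ 2.0a.
The full normalization integral is A²·[3·π·a^5] = 1, fixing A².
Substituting u = r/a, A², 4π and the length scale all cancel in the ratio: P = ∫_{0}^{2.0} u^4·e^(-2·u) du / ∫_{0}^{∞} u^4·e^(-2·u) du.
Using ∫ u^4·e^(-2·u) du = -(u^4/2 + u^3 + 3·u^2/2 + 3·u/2 + 3/4)·e^(-2·u), the numerator is 3/4 - 103·e^(-4)/4 and the denominator is 3/4.
This evaluates to P = 0.37116.

P ≈ 0.3712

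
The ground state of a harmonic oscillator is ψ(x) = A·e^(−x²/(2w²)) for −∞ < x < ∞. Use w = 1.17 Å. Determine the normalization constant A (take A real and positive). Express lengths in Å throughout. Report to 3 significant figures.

A ≈ 0.694 Å^(-1/2)

Require ∫ |ψ|² dx = 1 over the whole domain.
Differentiating ∫e^(−αx²) dx = √(π/α) under α to get the higher moments, carrying out the integral gives A² · √(π)·w.
So A² = (√(π)·w)^(−1).
Plugging in w = 1.17 yields A = 0.6944.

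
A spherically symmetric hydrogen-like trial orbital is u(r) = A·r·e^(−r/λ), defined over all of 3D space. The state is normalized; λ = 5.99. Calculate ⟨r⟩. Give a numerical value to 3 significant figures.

⟨r⟩ ≈ 15.0

⟨r⟩ = ∫ r |u|² 4πr² dr over the full domain.
With ∫₀^∞ r^5 e^(−αr) dr = 5!/α^6, the ratio of the moment integral to the normalization integral gives ⟨r⟩ = 5·λ/2.
Putting λ = 5.99 gives 14.98.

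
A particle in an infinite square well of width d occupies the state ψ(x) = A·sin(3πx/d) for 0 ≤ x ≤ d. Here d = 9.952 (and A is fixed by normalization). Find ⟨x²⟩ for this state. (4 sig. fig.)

The expectation value is the |ψ|²-weighted average of x^2: ∫ x^2|ψ|² dx.
Evaluating both integrals, ⟨x²⟩ = -d^2/(18·π^2) + d^2/3.
With d = 9.952, ⟨x^2⟩ = 32.457.

⟨x^2⟩ ≈ 32.46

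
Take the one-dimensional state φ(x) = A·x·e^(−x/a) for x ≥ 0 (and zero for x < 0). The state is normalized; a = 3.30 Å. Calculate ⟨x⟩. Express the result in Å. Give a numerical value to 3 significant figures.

⟨x⟩ = ∫ x |φ|² dx over the full domain.
The ratio of the moment integral to the normalization integral gives ⟨x⟩ = 3·a/2.
Putting a = 3.30 gives 4.950.

⟨x⟩ ≈ 4.95 Å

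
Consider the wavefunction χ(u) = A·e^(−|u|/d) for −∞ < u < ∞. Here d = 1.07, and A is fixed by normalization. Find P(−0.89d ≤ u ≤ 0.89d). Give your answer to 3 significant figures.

P ≈ 0.831

The probability is P = ∫ |χ|² du over [−0.89d, 0.89d].
Since A² = 1/(d), this is the region integral divided by the full normalization integral.
By symmetry take twice the u ≥ 0 contribution in numerator and denominator; the 2's cancel. Let t = u/d; then A² and the length scale cancel, so P = ∫_{0}^{0.89} e^(-2·t) dt ÷ ∫_{0}^{∞} e^(-2·t) dt.
An antiderivative of e^(-2·t) is -e^(-2·t)/2; evaluating from 0 to 0.89 gives 1/2 - e^(-89/50)/2, while the full integral is 1/2.
Evaluating gives P = 0.8314.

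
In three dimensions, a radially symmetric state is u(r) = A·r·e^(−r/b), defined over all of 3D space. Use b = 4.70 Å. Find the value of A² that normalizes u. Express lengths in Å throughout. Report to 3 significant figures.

The normalization condition is ∫|u|² 4πr² dr = 1 from 0 to ∞.
(Spherical symmetry: dV = 4πr² dr.)
Recall ∫₀^∞ r^m e^(−r/β) dr = m!·β^(m+1), with u = A·r·e^(−r/b), the integral evaluates to A²·[3·π·b^5].
So A² = (3·π·b^5)^(−1).
Substituting b = 4.70 gives A² = 0.00004626, so A = 0.006802.

A^2 ≈ 0.0000463 Å^(-5)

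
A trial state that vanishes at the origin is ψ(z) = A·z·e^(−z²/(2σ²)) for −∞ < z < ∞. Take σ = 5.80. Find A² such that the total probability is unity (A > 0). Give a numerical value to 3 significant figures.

A^2 ≈ 0.00578

The normalization condition is ∫|ψ|² dz = 1 from −∞ to ∞.
∫|ψ|² dz = A²·(√(π)·σ^3/2).
With σ = 5.80: A² = 0.005783 and A = 0.07605.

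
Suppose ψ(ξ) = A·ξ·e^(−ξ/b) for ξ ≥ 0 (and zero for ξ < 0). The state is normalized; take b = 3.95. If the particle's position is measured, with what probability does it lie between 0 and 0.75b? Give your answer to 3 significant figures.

|ψ|² is the probability density, so P = ∫_{0}^{0.75b} |ψ|² dξ.
Since A² = 1/(b^3/4), this is the region integral divided by the full normalization integral.
In terms of u = ξ/b (A² and the length scale cancel between numerator and denominator), P = [∫_{0}^{0.75} u^2·e^(-2·u) du] / [∫_{0}^{∞} u^2·e^(-2·u) du].
An antiderivative of u^2·e^(-2·u) is -(2·u^2 + 2·u + 1)·e^(-2·u)/4; evaluating from 0 to 0.75 gives 1/4 - 29·e^(-3/2)/32, while the full integral is 1/4.
This works out to P = 0.1912.

P ≈ 0.191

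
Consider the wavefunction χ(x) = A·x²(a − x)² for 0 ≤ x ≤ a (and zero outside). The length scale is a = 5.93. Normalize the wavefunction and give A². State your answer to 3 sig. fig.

We need A² ∫|f|² dx = 1, taking the integral from 0 to a.
∫|χ|² dx = A²·(a^9/630).
So A² = (a^9/630)^(−1).
With a = 5.93: A² = 0.00006948 and A = 0.008335.

A^2 ≈ 0.0000695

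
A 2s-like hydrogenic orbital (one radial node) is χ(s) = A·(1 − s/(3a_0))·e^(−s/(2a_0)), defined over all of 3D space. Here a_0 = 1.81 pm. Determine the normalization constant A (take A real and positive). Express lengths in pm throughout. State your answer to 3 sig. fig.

We need A² ∫|f|² 4πs² ds = 1, taking the integral from 0 to ∞.
In 3D with spherical symmetry the volume element is 4πs² ds.
Using ∫₀^∞ sⁿ e^(−αs) ds = n!/αⁿ⁺¹, the integral (without the A² prefactor) comes out to 8·π·a_0^3/3.
So A² = (8·π·a_0^3/3)^(−1).
With a_0 = 1.81: A² = 0.02013 and A = 0.1419.

A ≈ 0.142 pm^(-3/2)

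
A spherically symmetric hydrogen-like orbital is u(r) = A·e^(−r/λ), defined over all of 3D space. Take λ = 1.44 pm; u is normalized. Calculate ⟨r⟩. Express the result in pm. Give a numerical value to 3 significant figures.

⟨r⟩ ≈ 2.16 pm

⟨r⟩ = ∫ r |u|² 4πr² dr over the full domain.
Since the A² factors cancel between numerator and denominator, ⟨r⟩ = 3·λ/2.
With λ = 1.44, ⟨r⟩ = 2.160.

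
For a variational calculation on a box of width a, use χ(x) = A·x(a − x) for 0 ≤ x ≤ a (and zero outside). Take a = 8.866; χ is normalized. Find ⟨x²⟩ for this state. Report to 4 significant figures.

⟨x^2⟩ ≈ 22.46

By definition ⟨x²⟩ = ∫ x^2 |χ(x)|² dx.
Expanding the polynomial and integrating term by term, the ratio of the moment integral to the normalization integral gives ⟨x²⟩ = 2·a^2/7.
Putting a = 8.866 gives 22.459.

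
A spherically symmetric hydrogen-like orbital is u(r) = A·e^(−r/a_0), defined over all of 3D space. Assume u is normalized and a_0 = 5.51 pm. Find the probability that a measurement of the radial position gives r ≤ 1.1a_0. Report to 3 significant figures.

P ≈ 0.377

With dV = 4πr²dr, the probability is ∫|u|² dV over r ≤ 1.1a_0.
The full normalization integral is A²·[π·a_0^3] = 1, fixing A².
In terms of t = r/a_0 (A², 4π and the length scale all cancel between numerator and denominator), P = [∫_{0}^{1.1} t^2·e^(-2·t) dt] / [∫_{0}^{∞} t^2·e^(-2·t) dt].
An antiderivative of t^2·e^(-2·t) is -(2·t^2 + 2·t + 1)·e^(-2·t)/4; evaluating from 0 to 1.1 gives 1/4 - 281·e^(-11/5)/200, while the full integral is 1/4.
This evaluates to P = 0.3773.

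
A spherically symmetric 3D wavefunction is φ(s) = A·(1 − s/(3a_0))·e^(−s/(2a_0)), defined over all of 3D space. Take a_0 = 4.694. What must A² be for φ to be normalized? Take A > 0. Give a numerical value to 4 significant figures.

A^2 ≈ 0.001154

Normalization requires ∫|φ|² 4πs² ds = 1, integrated from 0 to ∞.
(Spherical symmetry: dV = 4πs² ds.)
Using ∫₀^∞ sⁿ e^(−αs) ds = n!/αⁿ⁺¹, ∫|φ|² 4πs² ds = A²·(8·π·a_0^3/3).
With a_0 = 4.694: A² = 0.0011541 and A = 0.033972.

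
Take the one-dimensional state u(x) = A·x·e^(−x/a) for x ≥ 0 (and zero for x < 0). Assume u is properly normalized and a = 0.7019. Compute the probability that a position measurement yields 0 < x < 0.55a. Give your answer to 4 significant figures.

P ≈ 0.09958

|u|² is the probability density, so P = ∫_{0}^{0.55a} |u|² dx.
Since A² = 1/(a^3/4), this is the region integral divided by the full normalization integral.
Substituting t = x/a, A² and the length scale cancel in the ratio: P = ∫_{0}^{0.55} t^2·e^(-2·t) dt / ∫_{0}^{∞} t^2·e^(-2·t) dt.
Using ∫ t^2·e^(-2·t) dt = -(2·t^2 + 2·t + 1)·e^(-2·t)/4, the numerator is 1/4 - 541·e^(-11/10)/800 and the denominator is 1/4.
The result is P = 0.099584.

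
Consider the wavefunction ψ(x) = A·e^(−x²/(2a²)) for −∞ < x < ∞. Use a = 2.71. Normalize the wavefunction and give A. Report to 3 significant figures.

We need A² ∫|f|² dx = 1, taking the integral from −∞ to ∞.
With ∫_{−∞}^{∞} x^(2m) e^(−αx²) dx = (2m−1)!!·√π / (2^m α^(m+1/2)), carrying out the integral gives A² · √(π)·a.
Plugging in a = 2.71 yields A = 0.4563.

A ≈ 0.456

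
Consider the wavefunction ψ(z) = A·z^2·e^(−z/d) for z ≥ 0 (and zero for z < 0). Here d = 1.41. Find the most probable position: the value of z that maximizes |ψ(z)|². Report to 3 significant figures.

z ≈ 2.82

Differentiate |ψ(z)|² with respect to z and set to zero.
Solving yields z = 2·d.
With d = 1.41, the most probable position is 2.820.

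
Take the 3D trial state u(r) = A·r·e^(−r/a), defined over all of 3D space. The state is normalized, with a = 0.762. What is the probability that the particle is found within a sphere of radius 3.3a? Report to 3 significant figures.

P ≈ 0.787

With dV = 4πr²dr, the probability is ∫|u|² dV over r ≤ 3.3a.
Normalization gives A² = 1/(3·π·a^5).
Let t = r/a; then A², 4π and the length scale all cancel, so P = ∫_{0}^{3.3} t^4·e^(-2·t) dt ÷ ∫_{0}^{∞} t^4·e^(-2·t) dt.
With ∫ t^4·e^(-2·t) dt = -(t^4/2 + t^3 + 3·t^2/2 + 3·t/2 + 3/4)·e^(-2·t) + C, the region integral is ≈ 0.59047 and the full one is 3/4.
The region integral divided by the full integral gives P = 0.7873.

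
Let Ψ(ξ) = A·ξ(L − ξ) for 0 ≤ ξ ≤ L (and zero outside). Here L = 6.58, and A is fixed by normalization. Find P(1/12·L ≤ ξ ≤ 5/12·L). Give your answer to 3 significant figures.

|Ψ|² is the probability density, so P = ∫_{1/12·L}^{5/12·L} |Ψ|² dξ.
The normalization integral ∫|Ψ|²dξ over the whole domain equals L^5/30·A², and A² cancels in the ratio.
Substituting u = ξ/L, A² and the length scale cancel in the ratio: P = ∫_{1/12}^{5/12} u^2·(1 - u)^2 du / ∫_{0}^{1} u^2·(1 - u)^2 du.
An antiderivative of u^2·(1 - u)^2 is u^3·(6·u^2 - 15·u + 10)/30; evaluating from 1/12 to 5/12 gives ≈ 0.011384, while the full integral is 1/30.
This works out to P = 0.3415.

P ≈ 0.342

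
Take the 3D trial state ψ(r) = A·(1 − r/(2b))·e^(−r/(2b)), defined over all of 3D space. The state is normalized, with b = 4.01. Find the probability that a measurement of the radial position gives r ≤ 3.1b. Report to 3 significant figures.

P = ∫ |ψ|² 4πr² dr over r ≤ 3.1b.
The full normalization integral is A²·[8·π·b^3] = 1, fixing A².
Let u = r/b; then A², 4π and the length scale all cancel, so P = ∫_{0}^{3.1} u^2·(1 - u/2)^2·e^(-u) du ÷ ∫_{0}^{∞} u^2·(1 - u/2)^2·e^(-u) du.
Using ∫ u^2·(1 - u/2)^2·e^(-u) du = -(u^4/4 + u^2 + 2·u + 2)·e^(-u), the numerator is ≈ 0.15758 and the denominator is 2.
This evaluates to P = 0.07879.

P ≈ 0.0788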